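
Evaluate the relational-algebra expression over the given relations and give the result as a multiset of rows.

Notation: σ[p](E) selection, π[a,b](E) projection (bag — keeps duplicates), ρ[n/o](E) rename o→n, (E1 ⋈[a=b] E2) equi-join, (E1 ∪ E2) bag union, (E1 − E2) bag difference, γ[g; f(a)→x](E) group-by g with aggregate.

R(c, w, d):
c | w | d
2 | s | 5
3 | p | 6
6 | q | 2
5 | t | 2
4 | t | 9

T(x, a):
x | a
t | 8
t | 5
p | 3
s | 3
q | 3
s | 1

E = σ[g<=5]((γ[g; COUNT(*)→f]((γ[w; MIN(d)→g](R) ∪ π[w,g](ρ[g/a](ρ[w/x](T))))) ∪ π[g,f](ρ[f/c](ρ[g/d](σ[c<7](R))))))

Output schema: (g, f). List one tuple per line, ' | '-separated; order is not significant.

Row counts bottom-up:
  R → 5
  γ[w; MIN(d)→g](R) → 4
  T → 6
  ρ[w/x](T) → 6
  ρ[g/a](ρ[w/x](T)) → 6
  π[w,g](ρ[g/a](ρ[w/x](T))) → 6
  (γ[w; MIN(d)→g](R) ∪ π[w,g](ρ[g/a](ρ[w/x](T)))) → 10
  γ[g; COUNT(*)→f]((γ[w; MIN(d)→g](R) ∪ π[w,g](ρ[g/a](ρ[w/x](T))))) → 6
  R → 5
  σ[c<7](R) → 5
  ρ[g/d](σ[c<7](R)) → 5
  ρ[f/c](ρ[g/d](σ[c<7](R))) → 5
  π[g,f](ρ[f/c](ρ[g/d](σ[c<7](R)))) → 5
  (γ[g; COUNT(*)→f]((γ[w; MIN(d)→g](R) ∪ π[w,g](ρ[g/a](ρ[w/x](T))))) ∪ π[g,f](ρ[f/c](ρ[g/d](σ[c<7](R))))) → 11
  σ[g<=5]((γ[g; COUNT(*)→f]((γ[w; MIN(d)→g](R) ∪ π[w,g](ρ[g/a](ρ[w/x](T))))) ∪ π[g,f](ρ[f/c](ρ[g/d](σ[c<7](R)))))) → 7

== RESULT ==
g | f
1 | 1
2 | 2
2 | 5
2 | 6
3 | 3
5 | 2
5 | 2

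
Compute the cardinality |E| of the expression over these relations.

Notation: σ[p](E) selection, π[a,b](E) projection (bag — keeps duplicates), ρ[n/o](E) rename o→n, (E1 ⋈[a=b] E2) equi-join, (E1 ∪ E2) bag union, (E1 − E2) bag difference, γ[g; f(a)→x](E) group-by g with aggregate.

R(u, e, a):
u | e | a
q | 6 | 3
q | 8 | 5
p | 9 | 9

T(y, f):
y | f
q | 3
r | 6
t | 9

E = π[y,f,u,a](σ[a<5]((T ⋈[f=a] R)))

Row counts bottom-up:
  T → 3
  R → 3
  (T ⋈[f=a] R) → 2
  σ[a<5]((T ⋈[f=a] R)) → 1
  π[y,f,u,a](σ[a<5]((T ⋈[f=a] R))) → 1

|E| = 1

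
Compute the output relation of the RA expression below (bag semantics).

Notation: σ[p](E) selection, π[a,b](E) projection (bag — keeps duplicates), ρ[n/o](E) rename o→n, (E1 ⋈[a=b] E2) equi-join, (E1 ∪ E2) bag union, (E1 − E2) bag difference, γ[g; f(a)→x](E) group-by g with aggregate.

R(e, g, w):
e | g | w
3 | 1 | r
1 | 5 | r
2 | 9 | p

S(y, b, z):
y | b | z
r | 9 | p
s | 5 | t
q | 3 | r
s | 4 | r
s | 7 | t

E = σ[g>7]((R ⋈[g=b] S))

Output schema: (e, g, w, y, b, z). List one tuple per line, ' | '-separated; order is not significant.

Subexpression sizes:
  R → 3
  S → 5
  (R ⋈[g=b] S) → 2
  σ[g>7]((R ⋈[g=b] S)) → 1

== RESULT ==
e | g | w | y | b | z
2 | 9 | p | r | 9 | p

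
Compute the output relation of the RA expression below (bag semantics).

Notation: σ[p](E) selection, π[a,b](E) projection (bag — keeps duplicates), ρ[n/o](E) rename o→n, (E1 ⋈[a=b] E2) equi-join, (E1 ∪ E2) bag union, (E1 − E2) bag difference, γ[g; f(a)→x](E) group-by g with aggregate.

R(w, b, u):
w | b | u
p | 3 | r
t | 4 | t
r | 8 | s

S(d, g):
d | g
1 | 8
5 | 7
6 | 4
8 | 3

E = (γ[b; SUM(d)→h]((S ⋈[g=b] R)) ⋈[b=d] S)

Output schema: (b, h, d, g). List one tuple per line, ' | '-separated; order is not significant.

Per-node cardinality:
  S → 4
  R → 3
  (S ⋈[g=b] R) → 3
  γ[b; SUM(d)→h]((S ⋈[g=b] R)) → 3
  S → 4
  (γ[b; SUM(d)→h]((S ⋈[g=b] R)) ⋈[b=d] S) → 1

== RESULT ==
b | h | d | g
8 | 1 | 8 | 3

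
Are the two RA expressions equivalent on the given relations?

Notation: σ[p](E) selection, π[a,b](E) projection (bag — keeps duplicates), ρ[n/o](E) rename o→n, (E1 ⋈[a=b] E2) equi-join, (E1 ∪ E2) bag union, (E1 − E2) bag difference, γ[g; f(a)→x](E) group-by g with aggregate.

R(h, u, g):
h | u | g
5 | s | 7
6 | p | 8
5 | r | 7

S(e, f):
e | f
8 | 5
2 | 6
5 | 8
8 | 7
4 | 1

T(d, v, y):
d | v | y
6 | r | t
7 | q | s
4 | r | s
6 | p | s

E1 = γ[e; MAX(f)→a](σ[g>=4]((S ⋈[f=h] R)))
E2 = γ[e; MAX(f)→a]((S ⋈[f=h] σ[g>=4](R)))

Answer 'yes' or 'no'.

E1 row counts bottom-up:
  S → 5
  R → 3
  (S ⋈[f=h] R) → 3
  σ[g>=4]((S ⋈[f=h] R)) → 3
  γ[e; MAX(f)→a](σ[g>=4]((S ⋈[f=h] R))) → 2
E2 row counts bottom-up:
  S → 5
  R → 3
  σ[g>=4](R) → 3
  (S ⋈[f=h] σ[g>=4](R)) → 3
  γ[e; MAX(f)→a]((S ⋈[f=h] σ[g>=4](R))) → 2

E1 and E2 produce the same multiset:
e | a
2 | 6
8 | 5

yes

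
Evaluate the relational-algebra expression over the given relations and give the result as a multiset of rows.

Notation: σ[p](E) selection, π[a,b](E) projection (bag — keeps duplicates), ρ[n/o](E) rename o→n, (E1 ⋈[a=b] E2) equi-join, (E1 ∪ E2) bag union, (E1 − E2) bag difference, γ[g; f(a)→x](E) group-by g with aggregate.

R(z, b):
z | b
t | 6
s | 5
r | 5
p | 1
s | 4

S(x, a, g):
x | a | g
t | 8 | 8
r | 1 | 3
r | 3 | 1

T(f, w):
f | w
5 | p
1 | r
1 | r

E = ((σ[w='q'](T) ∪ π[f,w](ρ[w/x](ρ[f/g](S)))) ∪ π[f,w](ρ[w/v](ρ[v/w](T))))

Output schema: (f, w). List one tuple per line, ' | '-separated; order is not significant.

Row counts bottom-up:
  T → 3
  σ[w='q'](T) → 0
  S → 3
  ρ[f/g](S) → 3
  ρ[w/x](ρ[f/g](S)) → 3
  π[f,w](ρ[w/x](ρ[f/g](S))) → 3
  (σ[w='q'](T) ∪ π[f,w](ρ[w/x](ρ[f/g](S)))) → 3
  T → 3
  ρ[v/w](T) → 3
  ρ[w/v](ρ[v/w](T)) → 3
  π[f,w](ρ[w/v](ρ[v/w](T))) → 3
  ((σ[w='q'](T) ∪ π[f,w](ρ[w/x](ρ[f/g](S)))) ∪ π[f,w](ρ[w/v](ρ[v/w](T)))) → 6

== RESULT ==
f | w
1 | r
1 | r
1 | r
3 | r
5 | p
8 | t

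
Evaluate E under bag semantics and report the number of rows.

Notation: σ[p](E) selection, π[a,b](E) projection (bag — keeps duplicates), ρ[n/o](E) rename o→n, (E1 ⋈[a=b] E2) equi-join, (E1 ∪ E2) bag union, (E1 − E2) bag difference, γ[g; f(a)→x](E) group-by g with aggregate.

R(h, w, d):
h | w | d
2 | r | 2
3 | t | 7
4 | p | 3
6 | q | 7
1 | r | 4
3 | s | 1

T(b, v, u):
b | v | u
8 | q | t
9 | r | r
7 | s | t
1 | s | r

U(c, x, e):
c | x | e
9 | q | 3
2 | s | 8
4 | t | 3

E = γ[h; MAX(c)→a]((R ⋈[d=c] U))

Per-node cardinality:
  R → 6
  U → 3
  (R ⋈[d=c] U) → 2
  γ[h; MAX(c)→a]((R ⋈[d=c] U)) → 2

|E| = 2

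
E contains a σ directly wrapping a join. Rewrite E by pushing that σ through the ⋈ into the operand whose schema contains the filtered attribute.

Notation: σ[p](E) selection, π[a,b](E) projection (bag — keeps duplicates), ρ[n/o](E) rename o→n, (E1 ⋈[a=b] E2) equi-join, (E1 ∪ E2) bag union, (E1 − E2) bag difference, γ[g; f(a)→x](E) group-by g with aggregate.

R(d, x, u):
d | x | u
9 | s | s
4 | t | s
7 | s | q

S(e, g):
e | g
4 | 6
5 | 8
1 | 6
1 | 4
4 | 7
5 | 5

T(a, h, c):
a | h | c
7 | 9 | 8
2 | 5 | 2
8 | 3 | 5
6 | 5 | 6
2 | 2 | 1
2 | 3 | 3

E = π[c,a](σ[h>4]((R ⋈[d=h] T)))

σ filters on h, owned by the right side.
E' = π[c,a]((R ⋈[d=h] σ[h>4](T)))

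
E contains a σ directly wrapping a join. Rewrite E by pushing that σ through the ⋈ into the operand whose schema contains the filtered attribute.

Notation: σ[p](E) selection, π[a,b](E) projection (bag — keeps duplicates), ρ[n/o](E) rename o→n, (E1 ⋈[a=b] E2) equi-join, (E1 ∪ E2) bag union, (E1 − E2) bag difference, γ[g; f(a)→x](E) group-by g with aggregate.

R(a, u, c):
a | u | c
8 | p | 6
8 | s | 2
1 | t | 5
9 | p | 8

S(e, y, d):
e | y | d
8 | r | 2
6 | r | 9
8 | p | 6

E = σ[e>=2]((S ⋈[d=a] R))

σ filters on e, owned by the left side.
E' = (σ[e>=2](S) ⋈[d=a] R)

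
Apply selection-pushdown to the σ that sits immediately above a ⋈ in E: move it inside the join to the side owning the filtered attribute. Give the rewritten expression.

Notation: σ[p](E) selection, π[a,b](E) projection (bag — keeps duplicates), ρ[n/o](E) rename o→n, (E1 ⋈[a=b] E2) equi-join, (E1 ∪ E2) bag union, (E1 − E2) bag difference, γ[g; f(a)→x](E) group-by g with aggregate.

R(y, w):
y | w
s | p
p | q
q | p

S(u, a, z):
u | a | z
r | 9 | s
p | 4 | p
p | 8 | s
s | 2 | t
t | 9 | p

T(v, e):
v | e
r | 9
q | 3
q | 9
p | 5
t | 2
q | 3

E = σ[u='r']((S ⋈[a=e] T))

σ filters on u, owned by the left side.
E' = (σ[u='r'](S) ⋈[a=e] T)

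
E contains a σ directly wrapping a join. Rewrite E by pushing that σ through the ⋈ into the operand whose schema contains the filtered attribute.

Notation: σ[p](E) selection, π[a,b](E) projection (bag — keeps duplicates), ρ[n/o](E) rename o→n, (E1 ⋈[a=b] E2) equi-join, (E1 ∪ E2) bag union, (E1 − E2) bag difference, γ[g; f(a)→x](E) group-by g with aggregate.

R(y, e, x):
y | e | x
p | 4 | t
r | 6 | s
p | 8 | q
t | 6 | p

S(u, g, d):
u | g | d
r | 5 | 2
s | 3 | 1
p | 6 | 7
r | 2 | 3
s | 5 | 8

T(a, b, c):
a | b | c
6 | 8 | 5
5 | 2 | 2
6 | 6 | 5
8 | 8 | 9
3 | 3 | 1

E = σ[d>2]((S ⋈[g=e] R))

σ filters on d, owned by the left side.
E' = (σ[d>2](S) ⋈[g=e] R)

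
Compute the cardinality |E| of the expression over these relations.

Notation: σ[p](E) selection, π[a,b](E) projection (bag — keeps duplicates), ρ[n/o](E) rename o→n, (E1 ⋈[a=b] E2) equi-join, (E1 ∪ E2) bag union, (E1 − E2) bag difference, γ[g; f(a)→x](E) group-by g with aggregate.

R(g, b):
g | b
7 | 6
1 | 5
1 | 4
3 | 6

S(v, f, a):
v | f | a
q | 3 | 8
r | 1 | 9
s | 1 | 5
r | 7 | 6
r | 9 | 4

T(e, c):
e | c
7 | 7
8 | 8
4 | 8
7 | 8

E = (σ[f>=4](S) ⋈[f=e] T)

Row counts bottom-up:
  S → 5
  σ[f>=4](S) → 2
  T → 4
  (σ[f>=4](S) ⋈[f=e] T) → 2

|E| = 2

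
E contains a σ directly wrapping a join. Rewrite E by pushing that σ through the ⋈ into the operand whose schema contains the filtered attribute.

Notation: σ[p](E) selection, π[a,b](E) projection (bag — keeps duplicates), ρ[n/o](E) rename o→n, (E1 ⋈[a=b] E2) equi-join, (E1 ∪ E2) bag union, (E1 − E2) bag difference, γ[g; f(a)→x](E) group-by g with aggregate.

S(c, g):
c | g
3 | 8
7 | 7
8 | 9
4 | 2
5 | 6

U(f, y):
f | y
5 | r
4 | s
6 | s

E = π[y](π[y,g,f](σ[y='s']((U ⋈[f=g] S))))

σ filters on y, owned by the left side.
E' = π[y](π[y,g,f]((σ[y='s'](U) ⋈[f=g] S)))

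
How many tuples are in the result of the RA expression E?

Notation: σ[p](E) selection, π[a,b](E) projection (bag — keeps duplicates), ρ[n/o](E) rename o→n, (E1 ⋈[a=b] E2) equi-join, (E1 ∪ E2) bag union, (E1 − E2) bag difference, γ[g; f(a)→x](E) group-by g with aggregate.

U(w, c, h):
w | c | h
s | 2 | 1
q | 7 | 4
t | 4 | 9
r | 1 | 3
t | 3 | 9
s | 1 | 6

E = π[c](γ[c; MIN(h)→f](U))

Subexpression sizes:
  U → 6
  γ[c; MIN(h)→f](U) → 5
  π[c](γ[c; MIN(h)→f](U)) → 5

|E| = 5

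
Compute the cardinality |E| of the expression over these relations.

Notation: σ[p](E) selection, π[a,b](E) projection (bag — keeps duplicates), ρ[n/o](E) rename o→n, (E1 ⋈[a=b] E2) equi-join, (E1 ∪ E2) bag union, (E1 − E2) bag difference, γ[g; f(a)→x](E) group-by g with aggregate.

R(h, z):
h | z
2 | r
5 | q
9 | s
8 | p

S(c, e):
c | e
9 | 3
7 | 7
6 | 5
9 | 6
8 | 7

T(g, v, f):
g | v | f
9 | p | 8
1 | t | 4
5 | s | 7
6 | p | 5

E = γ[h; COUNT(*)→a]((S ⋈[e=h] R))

Subexpression sizes:
  S → 5
  R → 4
  (S ⋈[e=h] R) → 1
  γ[h; COUNT(*)→a]((S ⋈[e=h] R)) → 1

|E| = 1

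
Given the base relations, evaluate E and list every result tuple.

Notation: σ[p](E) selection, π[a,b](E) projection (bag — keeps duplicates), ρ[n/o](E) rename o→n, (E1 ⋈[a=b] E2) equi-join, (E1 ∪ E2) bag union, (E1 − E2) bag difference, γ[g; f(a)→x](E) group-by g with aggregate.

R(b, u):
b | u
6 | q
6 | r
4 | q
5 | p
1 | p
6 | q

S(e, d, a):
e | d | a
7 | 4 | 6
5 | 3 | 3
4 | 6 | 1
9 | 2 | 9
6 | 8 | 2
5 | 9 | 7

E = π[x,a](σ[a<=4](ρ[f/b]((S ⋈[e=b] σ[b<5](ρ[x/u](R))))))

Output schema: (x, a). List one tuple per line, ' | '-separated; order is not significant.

Row counts bottom-up:
  S → 6
  R → 6
  ρ[x/u](R) → 6
  σ[b<5](ρ[x/u](R)) → 2
  (S ⋈[e=b] σ[b<5](ρ[x/u](R))) → 1
  ρ[f/b]((S ⋈[e=b] σ[b<5](ρ[x/u](R)))) → 1
  σ[a<=4](ρ[f/b]((S ⋈[e=b] σ[b<5](ρ[x/u](R))))) → 1
  π[x,a](σ[a<=4](ρ[f/b]((S ⋈[e=b] σ[b<5](ρ[x/u](R)))))) → 1

== RESULT ==
x | a
q | 1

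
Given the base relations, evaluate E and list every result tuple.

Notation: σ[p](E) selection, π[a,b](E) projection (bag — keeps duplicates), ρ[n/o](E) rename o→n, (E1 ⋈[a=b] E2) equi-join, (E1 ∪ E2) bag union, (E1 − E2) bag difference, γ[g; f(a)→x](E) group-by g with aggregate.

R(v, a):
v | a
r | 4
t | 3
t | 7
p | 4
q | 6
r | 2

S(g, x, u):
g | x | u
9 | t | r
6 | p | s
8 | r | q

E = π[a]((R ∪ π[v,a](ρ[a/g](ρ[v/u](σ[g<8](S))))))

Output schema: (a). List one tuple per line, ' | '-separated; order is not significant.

Row counts bottom-up:
  R → 6
  S → 3
  σ[g<8](S) → 1
  ρ[v/u](σ[g<8](S)) → 1
  ρ[a/g](ρ[v/u](σ[g<8](S))) → 1
  π[v,a](ρ[a/g](ρ[v/u](σ[g<8](S)))) → 1
  (R ∪ π[v,a](ρ[a/g](ρ[v/u](σ[g<8](S))))) → 7
  π[a]((R ∪ π[v,a](ρ[a/g](ρ[v/u](σ[g<8](S)))))) → 7

== RESULT ==
a
2
3
4
4
6
6
7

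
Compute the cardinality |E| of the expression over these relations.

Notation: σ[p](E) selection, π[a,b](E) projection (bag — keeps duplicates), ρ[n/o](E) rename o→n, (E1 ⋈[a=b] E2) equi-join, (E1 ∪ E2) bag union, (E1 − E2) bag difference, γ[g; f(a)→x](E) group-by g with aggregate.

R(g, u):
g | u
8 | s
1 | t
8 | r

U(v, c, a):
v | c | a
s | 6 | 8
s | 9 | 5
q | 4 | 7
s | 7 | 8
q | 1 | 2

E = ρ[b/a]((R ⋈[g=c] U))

Subexpression sizes:
  R → 3
  U → 5
  (R ⋈[g=c] U) → 1
  ρ[b/a]((R ⋈[g=c] U)) → 1

|E| = 1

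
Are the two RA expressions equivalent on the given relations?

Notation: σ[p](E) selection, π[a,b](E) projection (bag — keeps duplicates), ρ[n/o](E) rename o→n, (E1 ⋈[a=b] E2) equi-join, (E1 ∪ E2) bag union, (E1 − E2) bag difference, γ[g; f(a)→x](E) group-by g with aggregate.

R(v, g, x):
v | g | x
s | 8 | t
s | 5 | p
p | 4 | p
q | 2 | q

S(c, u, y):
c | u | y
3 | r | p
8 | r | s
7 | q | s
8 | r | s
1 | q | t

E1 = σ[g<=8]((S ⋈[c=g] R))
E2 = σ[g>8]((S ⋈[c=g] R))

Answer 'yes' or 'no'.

E1 row counts bottom-up:
  S → 5
  R → 4
  (S ⋈[c=g] R) → 2
  σ[g<=8]((S ⋈[c=g] R)) → 2
E2 row counts bottom-up:
  S → 5
  R → 4
  (S ⋈[c=g] R) → 2
  σ[g>8]((S ⋈[c=g] R)) → 0

E1 result:
c | u | y | v | g | x
8 | r | s | s | 8 | t
8 | r | s | s | 8 | t
E2 result:
c | u | y | v | g | x
(0 rows)
Witness: (8, 'r', 's', 's', 8, 't') appears 2× in E1 but 0× in E2.

no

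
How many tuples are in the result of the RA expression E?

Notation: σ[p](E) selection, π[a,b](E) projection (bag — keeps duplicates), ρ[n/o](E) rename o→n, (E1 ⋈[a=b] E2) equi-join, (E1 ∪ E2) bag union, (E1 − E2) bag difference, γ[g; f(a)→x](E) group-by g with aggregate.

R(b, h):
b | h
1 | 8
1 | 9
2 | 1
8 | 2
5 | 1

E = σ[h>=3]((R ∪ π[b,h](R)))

Stepwise |·|:
  R → 5
  R → 5
  π[b,h](R) → 5
  (R ∪ π[b,h](R)) → 10
  σ[h>=3]((R ∪ π[b,h](R))) → 4

|E| = 4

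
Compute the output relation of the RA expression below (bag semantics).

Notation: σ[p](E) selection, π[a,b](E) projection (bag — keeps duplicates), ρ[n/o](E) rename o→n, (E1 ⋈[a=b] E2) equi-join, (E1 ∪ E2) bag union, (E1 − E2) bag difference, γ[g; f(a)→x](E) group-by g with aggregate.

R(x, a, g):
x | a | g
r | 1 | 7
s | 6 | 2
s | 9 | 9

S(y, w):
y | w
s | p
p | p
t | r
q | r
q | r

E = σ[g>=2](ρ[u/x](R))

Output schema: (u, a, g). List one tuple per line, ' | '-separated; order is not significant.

Row counts bottom-up:
  R → 3
  ρ[u/x](R) → 3
  σ[g>=2](ρ[u/x](R)) → 3

== RESULT ==
u | a | g
r | 1 | 7
s | 6 | 2
s | 9 | 9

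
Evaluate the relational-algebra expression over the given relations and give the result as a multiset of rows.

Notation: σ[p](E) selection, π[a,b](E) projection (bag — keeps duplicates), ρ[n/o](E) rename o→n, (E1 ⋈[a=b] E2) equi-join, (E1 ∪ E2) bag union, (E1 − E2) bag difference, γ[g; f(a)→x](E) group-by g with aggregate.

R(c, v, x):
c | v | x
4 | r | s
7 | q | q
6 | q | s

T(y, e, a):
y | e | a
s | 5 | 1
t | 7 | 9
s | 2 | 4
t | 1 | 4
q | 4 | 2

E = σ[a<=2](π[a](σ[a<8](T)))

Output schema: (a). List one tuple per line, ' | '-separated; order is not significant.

Row counts bottom-up:
  T → 5
  σ[a<8](T) → 4
  π[a](σ[a<8](T)) → 4
  σ[a<=2](π[a](σ[a<8](T))) → 2

== RESULT ==
a
1
2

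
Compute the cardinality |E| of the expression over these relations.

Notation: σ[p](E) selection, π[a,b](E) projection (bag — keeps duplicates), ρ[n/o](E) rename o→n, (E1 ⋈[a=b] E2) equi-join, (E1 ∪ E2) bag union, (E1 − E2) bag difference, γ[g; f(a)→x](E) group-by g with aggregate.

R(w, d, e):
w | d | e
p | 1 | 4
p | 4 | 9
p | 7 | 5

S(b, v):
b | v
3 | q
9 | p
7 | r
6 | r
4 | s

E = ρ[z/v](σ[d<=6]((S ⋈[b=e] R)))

Subexpression sizes:
  S → 5
  R → 3
  (S ⋈[b=e] R) → 2
  σ[d<=6]((S ⋈[b=e] R)) → 2
  ρ[z/v](σ[d<=6]((S ⋈[b=e] R))) → 2

|E| = 2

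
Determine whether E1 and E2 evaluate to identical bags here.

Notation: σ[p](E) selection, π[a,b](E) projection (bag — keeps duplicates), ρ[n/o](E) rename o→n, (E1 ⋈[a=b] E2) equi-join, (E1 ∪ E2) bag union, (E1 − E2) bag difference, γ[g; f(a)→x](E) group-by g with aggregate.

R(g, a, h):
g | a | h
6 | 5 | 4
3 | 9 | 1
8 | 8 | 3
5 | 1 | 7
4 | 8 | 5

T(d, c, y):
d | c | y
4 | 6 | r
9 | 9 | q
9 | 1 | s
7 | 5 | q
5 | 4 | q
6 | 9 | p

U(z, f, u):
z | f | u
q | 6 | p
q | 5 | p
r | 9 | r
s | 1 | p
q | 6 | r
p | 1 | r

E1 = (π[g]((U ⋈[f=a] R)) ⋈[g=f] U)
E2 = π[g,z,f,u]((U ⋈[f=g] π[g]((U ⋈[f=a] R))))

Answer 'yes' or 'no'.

E1 row counts bottom-up:
  U → 6
  R → 5
  (U ⋈[f=a] R) → 4
  π[g]((U ⋈[f=a] R)) → 4
  U → 6
  (π[g]((U ⋈[f=a] R)) ⋈[g=f] U) → 4
E2 row counts bottom-up:
  U → 6
  U → 6
  R → 5
  (U ⋈[f=a] R) → 4
  π[g]((U ⋈[f=a] R)) → 4
  (U ⋈[f=g] π[g]((U ⋈[f=a] R))) → 4
  π[g,z,f,u]((U ⋈[f=g] π[g]((U ⋈[f=a] R)))) → 4

E1 and E2 produce the same multiset:
g | z | f | u
5 | q | 5 | p
5 | q | 5 | p
6 | q | 6 | p
6 | q | 6 | r

yes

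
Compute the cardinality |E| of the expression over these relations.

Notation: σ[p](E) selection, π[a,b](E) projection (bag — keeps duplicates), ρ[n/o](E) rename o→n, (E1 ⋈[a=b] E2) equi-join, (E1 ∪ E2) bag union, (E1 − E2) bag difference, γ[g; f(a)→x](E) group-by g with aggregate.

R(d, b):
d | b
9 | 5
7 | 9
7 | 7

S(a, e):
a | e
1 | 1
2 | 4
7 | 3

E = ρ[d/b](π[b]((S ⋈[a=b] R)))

Stepwise |·|:
  S → 3
  R → 3
  (S ⋈[a=b] R) → 1
  π[b]((S ⋈[a=b] R)) → 1
  ρ[d/b](π[b]((S ⋈[a=b] R))) → 1

|E| = 1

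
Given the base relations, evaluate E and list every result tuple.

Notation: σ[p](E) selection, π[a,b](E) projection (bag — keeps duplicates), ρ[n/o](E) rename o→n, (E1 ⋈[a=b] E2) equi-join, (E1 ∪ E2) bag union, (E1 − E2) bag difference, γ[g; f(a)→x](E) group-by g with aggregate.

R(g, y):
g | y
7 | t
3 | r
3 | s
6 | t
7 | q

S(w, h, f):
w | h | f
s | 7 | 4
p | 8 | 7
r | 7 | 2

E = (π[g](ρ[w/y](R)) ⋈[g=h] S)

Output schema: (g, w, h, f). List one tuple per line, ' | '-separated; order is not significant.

Per-node cardinality:
  R → 5
  ρ[w/y](R) → 5
  π[g](ρ[w/y](R)) → 5
  S → 3
  (π[g](ρ[w/y](R)) ⋈[g=h] S) → 4

== RESULT ==
g | w | h | f
7 | r | 7 | 2
7 | r | 7 | 2
7 | s | 7 | 4
7 | s | 7 | 4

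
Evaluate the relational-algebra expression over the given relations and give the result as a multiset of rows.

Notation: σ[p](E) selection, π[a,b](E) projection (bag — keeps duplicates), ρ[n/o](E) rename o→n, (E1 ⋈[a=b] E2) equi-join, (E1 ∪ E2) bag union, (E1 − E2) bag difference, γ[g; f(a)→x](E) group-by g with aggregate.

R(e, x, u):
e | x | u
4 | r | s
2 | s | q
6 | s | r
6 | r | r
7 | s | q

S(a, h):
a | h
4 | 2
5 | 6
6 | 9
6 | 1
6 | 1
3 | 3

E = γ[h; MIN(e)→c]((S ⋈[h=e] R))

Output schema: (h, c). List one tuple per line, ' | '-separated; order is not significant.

Subexpression sizes:
  S → 6
  R → 5
  (S ⋈[h=e] R) → 3
  γ[h; MIN(e)→c]((S ⋈[h=e] R)) → 2

== RESULT ==
h | c
2 | 2
6 | 6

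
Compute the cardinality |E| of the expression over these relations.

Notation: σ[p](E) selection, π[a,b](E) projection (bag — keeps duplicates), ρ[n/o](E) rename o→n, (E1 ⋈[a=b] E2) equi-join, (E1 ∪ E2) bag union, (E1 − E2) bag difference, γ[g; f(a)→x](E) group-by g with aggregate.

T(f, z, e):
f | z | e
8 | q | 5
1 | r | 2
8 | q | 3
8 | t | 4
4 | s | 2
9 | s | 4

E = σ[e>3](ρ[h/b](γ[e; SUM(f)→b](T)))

Subexpression sizes:
  T → 6
  γ[e; SUM(f)→b](T) → 4
  ρ[h/b](γ[e; SUM(f)→b](T)) → 4
  σ[e>3](ρ[h/b](γ[e; SUM(f)→b](T))) → 2

|E| = 2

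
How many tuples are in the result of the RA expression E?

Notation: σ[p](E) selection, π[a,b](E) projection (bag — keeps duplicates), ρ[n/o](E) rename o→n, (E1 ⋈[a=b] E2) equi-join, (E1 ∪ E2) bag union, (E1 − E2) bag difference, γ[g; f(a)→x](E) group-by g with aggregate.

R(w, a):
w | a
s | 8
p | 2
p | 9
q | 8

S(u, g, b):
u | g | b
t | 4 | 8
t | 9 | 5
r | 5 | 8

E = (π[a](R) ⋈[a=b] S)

Per-node cardinality:
  R → 4
  π[a](R) → 4
  S → 3
  (π[a](R) ⋈[a=b] S) → 4

|E| = 4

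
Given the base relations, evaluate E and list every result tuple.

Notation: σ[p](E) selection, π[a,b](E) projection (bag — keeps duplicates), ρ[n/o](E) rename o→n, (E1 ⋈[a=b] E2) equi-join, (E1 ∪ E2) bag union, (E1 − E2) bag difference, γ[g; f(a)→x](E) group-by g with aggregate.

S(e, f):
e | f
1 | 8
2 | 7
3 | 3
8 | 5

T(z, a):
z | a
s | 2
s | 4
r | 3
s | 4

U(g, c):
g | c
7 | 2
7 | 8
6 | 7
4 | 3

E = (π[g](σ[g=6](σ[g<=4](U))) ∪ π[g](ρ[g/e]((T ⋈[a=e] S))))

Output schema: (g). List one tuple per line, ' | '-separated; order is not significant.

Subexpression sizes:
  U → 4
  σ[g<=4](U) → 1
  σ[g=6](σ[g<=4](U)) → 0
  π[g](σ[g=6](σ[g<=4](U))) → 0
  T → 4
  S → 4
  (T ⋈[a=e] S) → 2
  ρ[g/e]((T ⋈[a=e] S)) → 2
  π[g](ρ[g/e]((T ⋈[a=e] S))) → 2
  (π[g](σ[g=6](σ[g<=4](U))) ∪ π[g](ρ[g/e]((T ⋈[a=e] S)))) → 2

== RESULT ==
g
2
3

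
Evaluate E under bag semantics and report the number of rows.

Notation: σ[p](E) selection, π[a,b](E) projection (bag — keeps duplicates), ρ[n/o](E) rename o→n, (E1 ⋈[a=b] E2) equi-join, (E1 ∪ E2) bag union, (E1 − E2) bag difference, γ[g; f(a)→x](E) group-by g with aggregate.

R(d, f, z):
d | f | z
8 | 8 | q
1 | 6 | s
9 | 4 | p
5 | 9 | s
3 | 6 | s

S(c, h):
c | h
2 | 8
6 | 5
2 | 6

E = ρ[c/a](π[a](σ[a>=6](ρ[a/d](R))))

Stepwise |·|:
  R → 5
  ρ[a/d](R) → 5
  σ[a>=6](ρ[a/d](R)) → 2
  π[a](σ[a>=6](ρ[a/d](R))) → 2
  ρ[c/a](π[a](σ[a>=6](ρ[a/d](R)))) → 2

|E| = 2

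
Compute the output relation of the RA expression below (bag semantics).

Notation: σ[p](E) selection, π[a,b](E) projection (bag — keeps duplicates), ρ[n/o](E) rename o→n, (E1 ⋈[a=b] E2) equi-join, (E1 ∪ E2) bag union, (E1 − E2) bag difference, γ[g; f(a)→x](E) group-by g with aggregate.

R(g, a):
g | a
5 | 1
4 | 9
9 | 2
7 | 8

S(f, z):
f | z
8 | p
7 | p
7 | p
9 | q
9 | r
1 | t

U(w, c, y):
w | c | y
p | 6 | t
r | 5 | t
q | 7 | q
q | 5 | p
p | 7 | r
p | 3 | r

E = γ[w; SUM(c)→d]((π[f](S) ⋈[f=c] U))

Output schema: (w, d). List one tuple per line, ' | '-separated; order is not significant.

Per-node cardinality:
  S → 6
  π[f](S) → 6
  U → 6
  (π[f](S) ⋈[f=c] U) → 4
  γ[w; SUM(c)→d]((π[f](S) ⋈[f=c] U)) → 2

== RESULT ==
w | d
p | 14
q | 14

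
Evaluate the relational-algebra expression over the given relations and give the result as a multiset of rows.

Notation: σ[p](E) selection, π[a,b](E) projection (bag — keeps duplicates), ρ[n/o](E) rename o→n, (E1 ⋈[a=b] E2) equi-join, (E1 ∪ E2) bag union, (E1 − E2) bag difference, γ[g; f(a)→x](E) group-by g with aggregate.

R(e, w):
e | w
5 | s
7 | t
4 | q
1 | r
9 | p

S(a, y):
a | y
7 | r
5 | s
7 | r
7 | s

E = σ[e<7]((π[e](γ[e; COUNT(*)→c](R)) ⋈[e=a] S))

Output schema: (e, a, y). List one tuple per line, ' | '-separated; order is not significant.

Subexpression sizes:
  R → 5
  γ[e; COUNT(*)→c](R) → 5
  π[e](γ[e; COUNT(*)→c](R)) → 5
  S → 4
  (π[e](γ[e; COUNT(*)→c](R)) ⋈[e=a] S) → 4
  σ[e<7]((π[e](γ[e; COUNT(*)→c](R)) ⋈[e=a] S)) → 1

== RESULT ==
e | a | y
5 | 5 | s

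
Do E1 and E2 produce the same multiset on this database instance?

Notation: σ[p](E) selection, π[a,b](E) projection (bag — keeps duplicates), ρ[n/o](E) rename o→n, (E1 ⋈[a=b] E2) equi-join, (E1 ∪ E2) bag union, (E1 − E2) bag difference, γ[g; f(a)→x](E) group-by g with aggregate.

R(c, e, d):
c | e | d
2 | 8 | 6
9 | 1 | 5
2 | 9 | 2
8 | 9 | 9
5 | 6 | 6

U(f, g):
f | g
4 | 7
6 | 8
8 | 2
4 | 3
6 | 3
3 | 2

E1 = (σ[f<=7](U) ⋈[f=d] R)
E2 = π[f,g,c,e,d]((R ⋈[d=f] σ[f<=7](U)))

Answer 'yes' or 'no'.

E1 stepwise |·|:
  U → 6
  σ[f<=7](U) → 5
  R → 5
  (σ[f<=7](U) ⋈[f=d] R) → 4
E2 stepwise |·|:
  R → 5
  U → 6
  σ[f<=7](U) → 5
  (R ⋈[d=f] σ[f<=7](U)) → 4
  π[f,g,c,e,d]((R ⋈[d=f] σ[f<=7](U))) → 4

E1 and E2 produce the same multiset:
f | g | c | e | d
6 | 3 | 2 | 8 | 6
6 | 3 | 5 | 6 | 6
6 | 8 | 2 | 8 | 6
6 | 8 | 5 | 6 | 6

yes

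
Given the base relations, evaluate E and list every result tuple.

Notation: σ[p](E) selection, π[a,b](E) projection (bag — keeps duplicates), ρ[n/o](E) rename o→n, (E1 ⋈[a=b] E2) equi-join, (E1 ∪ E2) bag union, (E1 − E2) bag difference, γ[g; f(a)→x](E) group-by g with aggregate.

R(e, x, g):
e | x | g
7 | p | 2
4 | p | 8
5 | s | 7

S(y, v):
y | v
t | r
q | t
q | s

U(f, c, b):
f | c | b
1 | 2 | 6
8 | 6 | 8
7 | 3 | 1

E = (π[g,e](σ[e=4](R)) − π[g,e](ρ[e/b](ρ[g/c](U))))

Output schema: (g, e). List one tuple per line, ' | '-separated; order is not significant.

Row counts bottom-up:
  R → 3
  σ[e=4](R) → 1
  π[g,e](σ[e=4](R)) → 1
  U → 3
  ρ[g/c](U) → 3
  ρ[e/b](ρ[g/c](U)) → 3
  π[g,e](ρ[e/b](ρ[g/c](U))) → 3
  (π[g,e](σ[e=4](R)) − π[g,e](ρ[e/b](ρ[g/c](U)))) → 1

== RESULT ==
g | e
8 | 4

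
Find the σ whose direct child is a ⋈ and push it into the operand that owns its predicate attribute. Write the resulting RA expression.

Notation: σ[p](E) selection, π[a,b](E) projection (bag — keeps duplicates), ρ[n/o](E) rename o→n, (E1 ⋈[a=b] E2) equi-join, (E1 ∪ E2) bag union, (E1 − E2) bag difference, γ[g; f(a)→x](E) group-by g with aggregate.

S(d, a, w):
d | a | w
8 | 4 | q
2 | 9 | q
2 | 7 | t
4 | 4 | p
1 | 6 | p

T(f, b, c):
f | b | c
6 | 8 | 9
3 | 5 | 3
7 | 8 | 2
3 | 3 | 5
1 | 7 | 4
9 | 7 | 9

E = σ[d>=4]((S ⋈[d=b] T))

σ filters on d, owned by the left side.
E' = (σ[d>=4](S) ⋈[d=b] T)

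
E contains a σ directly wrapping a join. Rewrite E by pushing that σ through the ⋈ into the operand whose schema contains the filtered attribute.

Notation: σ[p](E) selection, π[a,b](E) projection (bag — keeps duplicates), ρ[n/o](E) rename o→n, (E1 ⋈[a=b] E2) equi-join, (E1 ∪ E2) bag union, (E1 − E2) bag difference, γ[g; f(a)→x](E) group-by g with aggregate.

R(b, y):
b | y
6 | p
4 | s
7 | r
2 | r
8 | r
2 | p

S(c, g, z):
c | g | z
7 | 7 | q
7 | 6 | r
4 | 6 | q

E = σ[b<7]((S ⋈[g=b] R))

σ filters on b, owned by the right side.
E' = (S ⋈[g=b] σ[b<7](R))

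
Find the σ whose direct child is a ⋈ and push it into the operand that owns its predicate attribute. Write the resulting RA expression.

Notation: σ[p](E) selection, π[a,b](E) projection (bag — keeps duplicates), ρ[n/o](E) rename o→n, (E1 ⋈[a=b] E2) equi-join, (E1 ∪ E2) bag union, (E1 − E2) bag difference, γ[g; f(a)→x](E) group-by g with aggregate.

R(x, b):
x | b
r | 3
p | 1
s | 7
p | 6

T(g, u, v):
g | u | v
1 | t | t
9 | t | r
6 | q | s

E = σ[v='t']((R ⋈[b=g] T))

σ filters on v, owned by the right side.
E' = (R ⋈[b=g] σ[v='t'](T))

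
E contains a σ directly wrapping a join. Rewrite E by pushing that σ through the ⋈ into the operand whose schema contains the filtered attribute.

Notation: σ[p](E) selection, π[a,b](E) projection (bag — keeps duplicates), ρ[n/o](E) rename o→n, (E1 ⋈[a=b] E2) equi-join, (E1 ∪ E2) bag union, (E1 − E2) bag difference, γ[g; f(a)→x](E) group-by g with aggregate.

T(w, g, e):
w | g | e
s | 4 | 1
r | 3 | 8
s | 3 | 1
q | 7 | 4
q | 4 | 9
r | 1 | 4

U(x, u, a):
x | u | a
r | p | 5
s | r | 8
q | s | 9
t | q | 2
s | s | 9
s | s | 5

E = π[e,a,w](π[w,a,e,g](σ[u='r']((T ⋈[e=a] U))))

σ filters on u, owned by the right side.
E' = π[e,a,w](π[w,a,e,g]((T ⋈[e=a] σ[u='r'](U))))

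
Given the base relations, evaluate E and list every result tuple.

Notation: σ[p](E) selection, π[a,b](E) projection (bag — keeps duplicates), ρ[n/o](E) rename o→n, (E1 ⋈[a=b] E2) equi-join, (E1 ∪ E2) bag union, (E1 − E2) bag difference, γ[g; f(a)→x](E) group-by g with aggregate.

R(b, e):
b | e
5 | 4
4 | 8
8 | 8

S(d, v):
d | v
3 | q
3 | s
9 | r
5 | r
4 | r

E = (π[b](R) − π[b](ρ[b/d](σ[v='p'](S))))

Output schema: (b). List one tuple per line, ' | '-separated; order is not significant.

Subexpression sizes:
  R → 3
  π[b](R) → 3
  S → 5
  σ[v='p'](S) → 0
  ρ[b/d](σ[v='p'](S)) → 0
  π[b](ρ[b/d](σ[v='p'](S))) → 0
  (π[b](R) − π[b](ρ[b/d](σ[v='p'](S)))) → 3

== RESULT ==
b
4
5
8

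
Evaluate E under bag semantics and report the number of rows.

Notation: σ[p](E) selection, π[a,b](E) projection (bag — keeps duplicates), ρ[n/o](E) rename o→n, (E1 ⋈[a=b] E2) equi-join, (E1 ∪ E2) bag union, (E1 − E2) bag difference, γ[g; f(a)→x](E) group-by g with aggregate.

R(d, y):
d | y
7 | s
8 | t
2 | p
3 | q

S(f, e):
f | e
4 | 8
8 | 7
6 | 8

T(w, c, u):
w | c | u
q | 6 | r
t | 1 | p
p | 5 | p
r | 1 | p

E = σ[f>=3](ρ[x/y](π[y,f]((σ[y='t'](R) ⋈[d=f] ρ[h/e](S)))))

Subexpression sizes:
  R → 4
  σ[y='t'](R) → 1
  S → 3
  ρ[h/e](S) → 3
  (σ[y='t'](R) ⋈[d=f] ρ[h/e](S)) → 1
  π[y,f]((σ[y='t'](R) ⋈[d=f] ρ[h/e](S))) → 1
  ρ[x/y](π[y,f]((σ[y='t'](R) ⋈[d=f] ρ[h/e](S)))) → 1
  σ[f>=3](ρ[x/y](π[y,f]((σ[y='t'](R) ⋈[d=f] ρ[h/e](S))))) → 1

|E| = 1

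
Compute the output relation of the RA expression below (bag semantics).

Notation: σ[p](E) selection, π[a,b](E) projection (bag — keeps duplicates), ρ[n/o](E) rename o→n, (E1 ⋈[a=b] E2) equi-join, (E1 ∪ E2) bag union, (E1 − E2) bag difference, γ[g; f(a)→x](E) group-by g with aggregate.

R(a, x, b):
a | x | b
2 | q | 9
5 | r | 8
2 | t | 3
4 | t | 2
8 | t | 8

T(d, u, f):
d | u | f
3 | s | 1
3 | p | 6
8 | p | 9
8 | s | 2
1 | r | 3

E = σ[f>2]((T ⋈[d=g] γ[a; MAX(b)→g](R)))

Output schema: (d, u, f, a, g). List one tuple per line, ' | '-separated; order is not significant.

Subexpression sizes:
  T → 5
  R → 5
  γ[a; MAX(b)→g](R) → 4
  (T ⋈[d=g] γ[a; MAX(b)→g](R)) → 4
  σ[f>2]((T ⋈[d=g] γ[a; MAX(b)→g](R))) → 2

== RESULT ==
d | u | f | a | g
8 | p | 9 | 5 | 8
8 | p | 9 | 8 | 8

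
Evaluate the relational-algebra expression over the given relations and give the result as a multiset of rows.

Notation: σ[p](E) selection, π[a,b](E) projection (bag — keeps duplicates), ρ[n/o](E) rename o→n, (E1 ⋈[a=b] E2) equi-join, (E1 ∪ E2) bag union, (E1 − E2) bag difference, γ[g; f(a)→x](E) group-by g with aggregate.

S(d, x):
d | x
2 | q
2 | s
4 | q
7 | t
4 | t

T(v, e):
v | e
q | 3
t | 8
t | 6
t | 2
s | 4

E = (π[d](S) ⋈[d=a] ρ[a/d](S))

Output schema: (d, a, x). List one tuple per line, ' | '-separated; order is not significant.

Row counts bottom-up:
  S → 5
  π[d](S) → 5
  S → 5
  ρ[a/d](S) → 5
  (π[d](S) ⋈[d=a] ρ[a/d](S)) → 9

== RESULT ==
d | a | x
2 | 2 | q
2 | 2 | q
2 | 2 | s
2 | 2 | s
4 | 4 | q
4 | 4 | q
4 | 4 | t
4 | 4 | t
7 | 7 | t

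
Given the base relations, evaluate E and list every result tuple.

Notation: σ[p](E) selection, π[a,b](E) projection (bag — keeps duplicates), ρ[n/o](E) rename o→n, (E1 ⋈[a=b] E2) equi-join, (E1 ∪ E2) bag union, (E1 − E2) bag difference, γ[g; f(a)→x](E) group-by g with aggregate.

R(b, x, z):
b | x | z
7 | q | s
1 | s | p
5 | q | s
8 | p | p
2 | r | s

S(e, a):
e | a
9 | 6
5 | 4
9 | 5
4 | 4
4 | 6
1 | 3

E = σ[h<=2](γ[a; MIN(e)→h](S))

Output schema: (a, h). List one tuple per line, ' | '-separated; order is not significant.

Subexpression sizes:
  S → 6
  γ[a; MIN(e)→h](S) → 4
  σ[h<=2](γ[a; MIN(e)→h](S)) → 1

== RESULT ==
a | h
3 | 1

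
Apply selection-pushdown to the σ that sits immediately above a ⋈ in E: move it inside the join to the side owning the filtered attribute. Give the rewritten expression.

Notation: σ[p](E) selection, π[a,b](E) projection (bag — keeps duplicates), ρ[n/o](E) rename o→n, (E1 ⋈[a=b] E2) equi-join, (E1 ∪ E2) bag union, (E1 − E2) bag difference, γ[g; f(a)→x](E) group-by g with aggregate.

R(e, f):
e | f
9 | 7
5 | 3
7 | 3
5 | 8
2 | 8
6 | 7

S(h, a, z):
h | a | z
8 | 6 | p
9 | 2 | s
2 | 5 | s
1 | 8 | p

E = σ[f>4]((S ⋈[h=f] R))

σ filters on f, owned by the right side.
E' = (S ⋈[h=f] σ[f>4](R))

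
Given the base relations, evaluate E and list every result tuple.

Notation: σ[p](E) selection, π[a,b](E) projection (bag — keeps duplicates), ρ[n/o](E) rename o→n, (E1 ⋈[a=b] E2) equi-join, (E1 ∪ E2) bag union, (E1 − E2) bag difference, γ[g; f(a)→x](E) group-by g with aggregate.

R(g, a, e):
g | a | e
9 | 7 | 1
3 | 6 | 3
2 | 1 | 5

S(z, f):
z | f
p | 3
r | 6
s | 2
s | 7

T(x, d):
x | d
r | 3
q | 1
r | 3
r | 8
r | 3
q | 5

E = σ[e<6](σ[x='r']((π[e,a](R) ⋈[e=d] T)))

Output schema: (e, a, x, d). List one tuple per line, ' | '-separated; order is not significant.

Per-node cardinality:
  R → 3
  π[e,a](R) → 3
  T → 6
  (π[e,a](R) ⋈[e=d] T) → 5
  σ[x='r']((π[e,a](R) ⋈[e=d] T)) → 3
  σ[e<6](σ[x='r']((π[e,a](R) ⋈[e=d] T))) → 3

== RESULT ==
e | a | x | d
3 | 6 | r | 3
3 | 6 | r | 3
3 | 6 | r | 3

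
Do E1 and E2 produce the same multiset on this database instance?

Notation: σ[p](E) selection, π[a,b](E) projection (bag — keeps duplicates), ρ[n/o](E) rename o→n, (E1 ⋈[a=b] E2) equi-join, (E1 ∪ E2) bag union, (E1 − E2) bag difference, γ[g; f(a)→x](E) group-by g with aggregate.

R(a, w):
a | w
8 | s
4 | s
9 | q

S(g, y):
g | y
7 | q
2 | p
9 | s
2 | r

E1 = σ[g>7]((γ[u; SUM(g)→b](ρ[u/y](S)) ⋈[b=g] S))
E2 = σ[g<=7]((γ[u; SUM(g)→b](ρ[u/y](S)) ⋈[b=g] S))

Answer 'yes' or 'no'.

E1 subexpression sizes:
  S → 4
  ρ[u/y](S) → 4
  γ[u; SUM(g)→b](ρ[u/y](S)) → 4
  S → 4
  (γ[u; SUM(g)→b](ρ[u/y](S)) ⋈[b=g] S) → 6
  σ[g>7]((γ[u; SUM(g)→b](ρ[u/y](S)) ⋈[b=g] S)) → 1
E2 subexpression sizes:
  S → 4
  ρ[u/y](S) → 4
  γ[u; SUM(g)→b](ρ[u/y](S)) → 4
  S → 4
  (γ[u; SUM(g)→b](ρ[u/y](S)) ⋈[b=g] S) → 6
  σ[g<=7]((γ[u; SUM(g)→b](ρ[u/y](S)) ⋈[b=g] S)) → 5

E1 result:
u | b | g | y
s | 9 | 9 | s
E2 result:
u | b | g | y
p | 2 | 2 | p
p | 2 | 2 | r
q | 7 | 7 | q
r | 2 | 2 | p
r | 2 | 2 | r
Witness: ('p', 2, 2, 'p') appears 0× in E1 but 1× in E2.

no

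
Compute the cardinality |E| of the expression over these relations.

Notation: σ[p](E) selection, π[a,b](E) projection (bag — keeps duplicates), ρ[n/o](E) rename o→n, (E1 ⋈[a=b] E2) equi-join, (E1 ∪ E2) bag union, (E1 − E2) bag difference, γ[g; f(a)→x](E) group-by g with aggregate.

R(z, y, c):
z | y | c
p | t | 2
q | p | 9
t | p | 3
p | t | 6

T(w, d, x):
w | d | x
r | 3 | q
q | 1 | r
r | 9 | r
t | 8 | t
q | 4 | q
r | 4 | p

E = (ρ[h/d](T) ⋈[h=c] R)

Subexpression sizes:
  T → 6
  ρ[h/d](T) → 6
  R → 4
  (ρ[h/d](T) ⋈[h=c] R) → 2

|E| = 2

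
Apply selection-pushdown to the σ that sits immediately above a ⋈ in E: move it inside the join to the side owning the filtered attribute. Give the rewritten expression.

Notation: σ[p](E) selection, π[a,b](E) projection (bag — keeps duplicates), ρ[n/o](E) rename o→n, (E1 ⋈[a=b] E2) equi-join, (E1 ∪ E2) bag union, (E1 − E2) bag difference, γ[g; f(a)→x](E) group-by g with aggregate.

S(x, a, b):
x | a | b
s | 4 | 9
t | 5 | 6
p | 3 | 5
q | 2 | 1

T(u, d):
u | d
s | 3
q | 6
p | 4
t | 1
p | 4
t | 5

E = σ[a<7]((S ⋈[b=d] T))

σ filters on a, owned by the left side.
E' = (σ[a<7](S) ⋈[b=d] T)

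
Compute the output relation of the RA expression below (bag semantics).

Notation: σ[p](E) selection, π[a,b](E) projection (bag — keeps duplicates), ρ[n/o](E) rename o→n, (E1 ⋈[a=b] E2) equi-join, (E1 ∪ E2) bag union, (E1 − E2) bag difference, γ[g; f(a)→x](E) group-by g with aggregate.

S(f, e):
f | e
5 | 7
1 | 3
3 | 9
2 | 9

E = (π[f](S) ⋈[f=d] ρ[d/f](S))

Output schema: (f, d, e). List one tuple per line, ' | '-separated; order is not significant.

Per-node cardinality:
  S → 4
  π[f](S) → 4
  S → 4
  ρ[d/f](S) → 4
  (π[f](S) ⋈[f=d] ρ[d/f](S)) → 4

== RESULT ==
f | d | e
1 | 1 | 3
2 | 2 | 9
3 | 3 | 9
5 | 5 | 7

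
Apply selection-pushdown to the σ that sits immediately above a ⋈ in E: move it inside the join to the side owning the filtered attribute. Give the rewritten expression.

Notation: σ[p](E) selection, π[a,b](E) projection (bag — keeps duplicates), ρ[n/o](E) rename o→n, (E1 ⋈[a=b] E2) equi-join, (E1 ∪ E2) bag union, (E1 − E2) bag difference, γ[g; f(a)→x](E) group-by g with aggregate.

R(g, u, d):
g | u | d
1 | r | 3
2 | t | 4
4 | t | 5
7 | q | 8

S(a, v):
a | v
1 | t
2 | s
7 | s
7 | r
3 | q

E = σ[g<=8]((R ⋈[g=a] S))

σ filters on g, owned by the left side.
E' = (σ[g<=8](R) ⋈[g=a] S)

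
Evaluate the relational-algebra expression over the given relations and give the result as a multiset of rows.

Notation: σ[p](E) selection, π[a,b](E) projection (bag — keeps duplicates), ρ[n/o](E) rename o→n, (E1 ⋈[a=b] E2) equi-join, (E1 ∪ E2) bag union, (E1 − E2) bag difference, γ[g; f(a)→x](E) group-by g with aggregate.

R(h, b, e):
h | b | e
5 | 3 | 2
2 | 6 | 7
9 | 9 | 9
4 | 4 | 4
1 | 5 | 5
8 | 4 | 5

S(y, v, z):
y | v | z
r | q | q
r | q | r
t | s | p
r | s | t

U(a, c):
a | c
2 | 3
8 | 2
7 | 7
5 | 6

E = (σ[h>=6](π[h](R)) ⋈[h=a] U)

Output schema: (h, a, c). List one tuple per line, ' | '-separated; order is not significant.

Subexpression sizes:
  R → 6
  π[h](R) → 6
  σ[h>=6](π[h](R)) → 2
  U → 4
  (σ[h>=6](π[h](R)) ⋈[h=a] U) → 1

== RESULT ==
h | a | c
8 | 8 | 2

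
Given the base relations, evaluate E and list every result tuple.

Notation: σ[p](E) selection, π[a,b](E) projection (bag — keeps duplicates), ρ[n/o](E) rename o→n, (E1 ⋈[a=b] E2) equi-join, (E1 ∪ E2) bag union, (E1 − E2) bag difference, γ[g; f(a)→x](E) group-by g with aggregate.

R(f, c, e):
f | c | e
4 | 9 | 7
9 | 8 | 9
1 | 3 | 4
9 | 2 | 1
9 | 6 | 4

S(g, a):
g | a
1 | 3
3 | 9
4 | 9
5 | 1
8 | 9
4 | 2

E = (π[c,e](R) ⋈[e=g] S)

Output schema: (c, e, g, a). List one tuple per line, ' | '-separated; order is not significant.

Stepwise |·|:
  R → 5
  π[c,e](R) → 5
  S → 6
  (π[c,e](R) ⋈[e=g] S) → 5

== RESULT ==
c | e | g | a
2 | 1 | 1 | 3
3 | 4 | 4 | 2
3 | 4 | 4 | 9
6 | 4 | 4 | 2
6 | 4 | 4 | 9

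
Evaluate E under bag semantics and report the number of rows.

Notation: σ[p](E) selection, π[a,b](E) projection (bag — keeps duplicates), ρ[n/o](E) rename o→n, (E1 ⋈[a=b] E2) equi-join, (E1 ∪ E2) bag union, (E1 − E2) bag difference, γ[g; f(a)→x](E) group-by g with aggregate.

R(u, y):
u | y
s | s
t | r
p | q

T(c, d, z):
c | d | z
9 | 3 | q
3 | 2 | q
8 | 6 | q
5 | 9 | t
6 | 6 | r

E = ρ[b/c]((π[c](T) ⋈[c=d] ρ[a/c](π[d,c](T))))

Subexpression sizes:
  T → 5
  π[c](T) → 5
  T → 5
  π[d,c](T) → 5
  ρ[a/c](π[d,c](T)) → 5
  (π[c](T) ⋈[c=d] ρ[a/c](π[d,c](T))) → 4
  ρ[b/c]((π[c](T) ⋈[c=d] ρ[a/c](π[d,c](T)))) → 4

|E| = 4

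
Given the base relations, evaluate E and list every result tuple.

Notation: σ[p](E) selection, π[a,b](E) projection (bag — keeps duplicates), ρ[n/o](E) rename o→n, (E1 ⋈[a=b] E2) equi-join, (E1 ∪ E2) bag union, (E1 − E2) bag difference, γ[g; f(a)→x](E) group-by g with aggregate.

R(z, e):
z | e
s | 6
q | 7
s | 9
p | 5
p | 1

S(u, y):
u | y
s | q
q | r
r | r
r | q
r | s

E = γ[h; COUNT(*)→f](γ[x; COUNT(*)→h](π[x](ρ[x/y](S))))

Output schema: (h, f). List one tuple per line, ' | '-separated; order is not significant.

Row counts bottom-up:
  S → 5
  ρ[x/y](S) → 5
  π[x](ρ[x/y](S)) → 5
  γ[x; COUNT(*)→h](π[x](ρ[x/y](S))) → 3
  γ[h; COUNT(*)→f](γ[x; COUNT(*)→h](π[x](ρ[x/y](S)))) → 2

== RESULT ==
h | f
1 | 1
2 | 2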